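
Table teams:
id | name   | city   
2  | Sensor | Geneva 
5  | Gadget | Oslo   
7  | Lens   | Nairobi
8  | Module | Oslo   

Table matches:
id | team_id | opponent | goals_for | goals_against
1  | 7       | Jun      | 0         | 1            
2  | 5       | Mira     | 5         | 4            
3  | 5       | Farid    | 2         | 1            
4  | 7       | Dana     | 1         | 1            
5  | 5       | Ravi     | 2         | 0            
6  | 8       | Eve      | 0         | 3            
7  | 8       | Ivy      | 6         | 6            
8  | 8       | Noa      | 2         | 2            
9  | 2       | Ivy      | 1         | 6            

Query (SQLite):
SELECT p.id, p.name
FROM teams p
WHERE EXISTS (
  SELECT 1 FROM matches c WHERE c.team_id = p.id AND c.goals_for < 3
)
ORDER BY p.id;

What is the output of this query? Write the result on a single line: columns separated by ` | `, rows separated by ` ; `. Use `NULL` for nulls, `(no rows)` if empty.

2 | Sensor ; 5 | Gadget ; 7 | Lens ; 8 | Module

For each teams row, check whether any matches with matching team_id has goals_for < 3.
Keep rows where that is true.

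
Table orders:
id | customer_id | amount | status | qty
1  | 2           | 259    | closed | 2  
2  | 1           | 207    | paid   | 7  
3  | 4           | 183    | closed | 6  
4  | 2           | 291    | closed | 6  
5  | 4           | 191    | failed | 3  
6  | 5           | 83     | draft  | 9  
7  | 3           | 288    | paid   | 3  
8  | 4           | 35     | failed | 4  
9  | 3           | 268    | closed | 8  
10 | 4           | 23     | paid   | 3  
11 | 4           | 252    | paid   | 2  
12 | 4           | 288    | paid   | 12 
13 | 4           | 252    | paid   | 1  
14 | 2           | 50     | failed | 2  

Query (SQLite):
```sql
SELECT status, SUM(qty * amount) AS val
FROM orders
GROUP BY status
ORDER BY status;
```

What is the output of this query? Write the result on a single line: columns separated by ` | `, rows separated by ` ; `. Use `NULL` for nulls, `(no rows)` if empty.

For each row compute qty * amount.
Group by status; take SUM of the expression per group.
  closed: ids {1, 3, 4, 9} → SUM(qty * amount)=5506
  draft: ids {6} → SUM(qty * amount)=747
  failed: ids {5, 8, 14} → SUM(qty * amount)=813
  paid: ids {2, 7, 10, 11, 12, 13} → SUM(qty * amount)=6594

closed | 5506 ; draft | 747 ; failed | 813 ; paid | 6594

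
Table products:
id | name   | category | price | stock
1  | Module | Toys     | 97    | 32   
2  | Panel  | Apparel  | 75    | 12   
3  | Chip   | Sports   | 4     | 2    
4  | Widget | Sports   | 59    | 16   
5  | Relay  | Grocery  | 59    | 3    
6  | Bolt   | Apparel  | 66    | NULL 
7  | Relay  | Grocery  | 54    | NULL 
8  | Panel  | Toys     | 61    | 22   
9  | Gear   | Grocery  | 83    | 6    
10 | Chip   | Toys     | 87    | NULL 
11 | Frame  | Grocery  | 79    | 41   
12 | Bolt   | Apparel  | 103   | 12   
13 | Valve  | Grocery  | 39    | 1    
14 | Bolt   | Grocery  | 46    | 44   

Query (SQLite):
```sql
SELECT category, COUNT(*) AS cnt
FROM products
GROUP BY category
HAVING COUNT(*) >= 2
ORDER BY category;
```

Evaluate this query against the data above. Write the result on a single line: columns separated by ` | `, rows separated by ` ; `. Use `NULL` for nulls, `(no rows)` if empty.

Partition products by category; compute COUNT(*) within each group.
HAVING: keep groups with count ≥ 2.
  Apparel: ids {2, 6, 12} → COUNT(*)=3
  Grocery: ids {5, 7, 9, 11, 13, 14} → COUNT(*)=6
  Sports: ids {3, 4} → COUNT(*)=2
  Toys: ids {1, 8, 10} → COUNT(*)=3

Apparel | 3 ; Grocery | 6 ; Sports | 2 ; Toys | 3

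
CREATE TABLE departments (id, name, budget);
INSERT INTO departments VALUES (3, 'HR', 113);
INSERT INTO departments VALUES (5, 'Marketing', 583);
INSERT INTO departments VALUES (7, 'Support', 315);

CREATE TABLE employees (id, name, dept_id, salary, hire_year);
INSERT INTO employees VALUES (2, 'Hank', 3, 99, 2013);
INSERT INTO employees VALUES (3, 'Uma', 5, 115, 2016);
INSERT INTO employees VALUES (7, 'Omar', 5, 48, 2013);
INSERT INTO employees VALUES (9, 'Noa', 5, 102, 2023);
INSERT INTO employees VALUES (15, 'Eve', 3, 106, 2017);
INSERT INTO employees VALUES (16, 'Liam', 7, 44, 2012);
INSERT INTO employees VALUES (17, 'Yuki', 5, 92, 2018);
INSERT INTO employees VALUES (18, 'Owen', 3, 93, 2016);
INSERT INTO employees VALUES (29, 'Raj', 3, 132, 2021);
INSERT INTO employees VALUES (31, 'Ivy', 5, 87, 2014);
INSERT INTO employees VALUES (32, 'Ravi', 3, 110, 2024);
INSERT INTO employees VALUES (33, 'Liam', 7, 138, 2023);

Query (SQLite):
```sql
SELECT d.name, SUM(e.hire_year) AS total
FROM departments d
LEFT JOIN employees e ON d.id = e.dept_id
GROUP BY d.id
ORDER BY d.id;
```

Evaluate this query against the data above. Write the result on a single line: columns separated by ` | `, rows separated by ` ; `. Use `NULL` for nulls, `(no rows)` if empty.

HR | 10091 ; Marketing | 10084 ; Support | 4035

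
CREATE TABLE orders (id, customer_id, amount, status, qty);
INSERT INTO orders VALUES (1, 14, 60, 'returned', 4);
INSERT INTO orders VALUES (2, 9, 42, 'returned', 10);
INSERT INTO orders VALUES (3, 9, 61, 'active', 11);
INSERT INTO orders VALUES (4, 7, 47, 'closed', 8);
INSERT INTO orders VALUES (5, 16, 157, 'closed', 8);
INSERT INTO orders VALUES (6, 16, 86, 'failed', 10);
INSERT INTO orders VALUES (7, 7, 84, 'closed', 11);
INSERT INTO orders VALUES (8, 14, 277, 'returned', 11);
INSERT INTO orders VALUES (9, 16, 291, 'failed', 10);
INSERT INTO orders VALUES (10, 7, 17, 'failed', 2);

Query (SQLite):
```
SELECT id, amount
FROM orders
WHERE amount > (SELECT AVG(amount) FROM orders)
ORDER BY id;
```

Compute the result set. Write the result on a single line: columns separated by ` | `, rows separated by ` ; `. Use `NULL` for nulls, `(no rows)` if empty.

5 | 157 ; 8 | 277 ; 9 | 291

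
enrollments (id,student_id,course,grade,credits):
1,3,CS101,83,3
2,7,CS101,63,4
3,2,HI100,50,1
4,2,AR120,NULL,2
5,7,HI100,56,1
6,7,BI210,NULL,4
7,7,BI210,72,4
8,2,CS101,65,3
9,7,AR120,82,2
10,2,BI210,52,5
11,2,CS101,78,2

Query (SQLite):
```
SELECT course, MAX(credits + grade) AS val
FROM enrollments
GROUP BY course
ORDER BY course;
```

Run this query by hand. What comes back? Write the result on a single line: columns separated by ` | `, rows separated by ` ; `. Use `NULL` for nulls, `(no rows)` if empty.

For each row compute credits + grade.
Group by course; take MAX of the expression per group.
  AR120: ids {4, 9} → MAX(credits + grade)=84
  BI210: ids {6, 7, 10} → MAX(credits + grade)=76
  CS101: ids {1, 2, 8, 11} → MAX(credits + grade)=86
  HI100: ids {3, 5} → MAX(credits + grade)=57

AR120 | 84 ; BI210 | 76 ; CS101 | 86 ; HI100 | 57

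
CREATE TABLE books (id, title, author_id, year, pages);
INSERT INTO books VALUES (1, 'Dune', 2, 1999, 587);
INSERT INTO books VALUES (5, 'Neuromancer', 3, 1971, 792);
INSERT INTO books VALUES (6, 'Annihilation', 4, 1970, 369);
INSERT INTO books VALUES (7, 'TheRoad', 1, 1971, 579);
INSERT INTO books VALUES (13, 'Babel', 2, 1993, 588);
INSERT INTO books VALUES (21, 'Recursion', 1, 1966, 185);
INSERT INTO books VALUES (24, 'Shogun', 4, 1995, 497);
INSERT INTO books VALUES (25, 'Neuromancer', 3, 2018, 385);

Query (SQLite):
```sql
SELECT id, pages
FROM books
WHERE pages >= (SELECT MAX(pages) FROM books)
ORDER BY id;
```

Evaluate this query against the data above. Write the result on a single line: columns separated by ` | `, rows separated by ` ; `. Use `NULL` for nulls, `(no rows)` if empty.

5 | 792

Scalar subquery: MAX(pages) over all books rows = 792.
Keep rows where pages >= that value.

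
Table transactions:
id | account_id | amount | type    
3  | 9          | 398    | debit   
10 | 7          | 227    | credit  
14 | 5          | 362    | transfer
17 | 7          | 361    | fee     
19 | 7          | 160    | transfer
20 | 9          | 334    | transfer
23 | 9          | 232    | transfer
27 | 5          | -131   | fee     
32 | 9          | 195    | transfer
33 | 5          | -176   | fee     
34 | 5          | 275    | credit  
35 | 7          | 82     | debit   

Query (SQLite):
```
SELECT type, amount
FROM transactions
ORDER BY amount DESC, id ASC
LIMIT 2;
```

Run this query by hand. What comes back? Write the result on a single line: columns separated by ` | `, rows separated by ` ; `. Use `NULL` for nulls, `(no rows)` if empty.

Sort by amount desc, tiebreak id asc: (398, id=3), (362, id=14), (361, id=17), (334, id=20), (275, id=34) …. Take first 2.

debit | 398 ; transfer | 362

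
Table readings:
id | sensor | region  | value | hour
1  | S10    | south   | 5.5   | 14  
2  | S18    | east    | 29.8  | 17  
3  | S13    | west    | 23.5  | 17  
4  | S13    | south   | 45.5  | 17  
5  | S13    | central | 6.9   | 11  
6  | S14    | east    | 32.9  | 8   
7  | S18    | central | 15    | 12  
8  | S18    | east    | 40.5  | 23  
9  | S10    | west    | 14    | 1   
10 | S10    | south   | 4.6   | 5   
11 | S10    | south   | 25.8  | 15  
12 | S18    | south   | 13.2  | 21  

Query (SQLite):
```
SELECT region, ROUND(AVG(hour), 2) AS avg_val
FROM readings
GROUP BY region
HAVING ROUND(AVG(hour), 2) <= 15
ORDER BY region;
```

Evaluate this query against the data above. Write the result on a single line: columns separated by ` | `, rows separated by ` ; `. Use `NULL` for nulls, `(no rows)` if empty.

central | 11.5 ; south | 14.4 ; west | 9

Partition readings by region; compute ROUND(AVG(hour), 2) within each group.
HAVING: keep groups where ROUND(AVG(hour), 2) <= 15.
  central: ids {5, 7} → ROUND(AVG(hour), 2)=11.5
  east: ids {2, 6, 8} → ROUND(AVG(hour), 2)=16
  south: ids {1, 4, 10, 11, 12} → ROUND(AVG(hour), 2)=14.4
  west: ids {3, 9} → ROUND(AVG(hour), 2)=9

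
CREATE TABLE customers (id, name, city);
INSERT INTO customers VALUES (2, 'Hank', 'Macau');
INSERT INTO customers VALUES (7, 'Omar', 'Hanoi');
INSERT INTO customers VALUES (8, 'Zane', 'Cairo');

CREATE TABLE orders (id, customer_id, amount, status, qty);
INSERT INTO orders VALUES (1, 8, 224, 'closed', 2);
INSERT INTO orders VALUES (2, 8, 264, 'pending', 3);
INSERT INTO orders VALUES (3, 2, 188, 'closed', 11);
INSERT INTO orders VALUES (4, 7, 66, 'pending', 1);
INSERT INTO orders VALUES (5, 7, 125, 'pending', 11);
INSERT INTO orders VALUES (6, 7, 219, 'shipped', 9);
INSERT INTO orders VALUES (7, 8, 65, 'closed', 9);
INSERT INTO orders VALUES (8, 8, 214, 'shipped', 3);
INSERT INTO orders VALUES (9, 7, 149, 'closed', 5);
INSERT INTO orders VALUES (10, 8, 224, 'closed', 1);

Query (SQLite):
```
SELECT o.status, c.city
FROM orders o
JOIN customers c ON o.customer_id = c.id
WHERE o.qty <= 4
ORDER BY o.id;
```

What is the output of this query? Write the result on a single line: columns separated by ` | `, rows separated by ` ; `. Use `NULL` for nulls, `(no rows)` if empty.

Each orders row matches the customers row where customer_id = customers.id.
Then keep rows with o.qty <= 4.

closed | Cairo ; pending | Cairo ; pending | Hanoi ; shipped | Cairo ; closed | Cairo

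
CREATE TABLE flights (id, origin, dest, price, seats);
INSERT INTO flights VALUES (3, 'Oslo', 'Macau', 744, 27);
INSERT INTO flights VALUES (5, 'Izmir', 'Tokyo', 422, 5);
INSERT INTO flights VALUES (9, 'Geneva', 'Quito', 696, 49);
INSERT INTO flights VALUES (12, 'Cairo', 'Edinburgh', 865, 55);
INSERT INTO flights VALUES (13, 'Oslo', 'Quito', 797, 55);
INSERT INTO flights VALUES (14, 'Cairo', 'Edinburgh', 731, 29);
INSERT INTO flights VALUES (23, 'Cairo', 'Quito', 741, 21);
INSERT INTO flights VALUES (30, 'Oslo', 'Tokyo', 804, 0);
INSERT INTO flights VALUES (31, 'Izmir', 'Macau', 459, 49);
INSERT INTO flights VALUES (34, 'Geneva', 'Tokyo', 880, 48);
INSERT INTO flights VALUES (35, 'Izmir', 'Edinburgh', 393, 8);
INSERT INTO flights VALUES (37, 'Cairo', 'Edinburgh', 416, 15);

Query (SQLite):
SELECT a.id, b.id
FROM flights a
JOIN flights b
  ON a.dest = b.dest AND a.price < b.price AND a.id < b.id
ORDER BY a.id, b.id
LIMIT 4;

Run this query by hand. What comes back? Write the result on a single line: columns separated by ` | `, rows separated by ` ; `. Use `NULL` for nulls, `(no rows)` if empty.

Pairs (a,b) with same dest, a.price < b.price, a.id < b.id.
dest groups: Edinburgh:{12,14,35,37} Macau:{3,31} Quito:{9,13,23} Tokyo:{5,30,34}
Ordered by (a.id, b.id); first 4.

5 | 30 ; 5 | 34 ; 9 | 13 ; 9 | 23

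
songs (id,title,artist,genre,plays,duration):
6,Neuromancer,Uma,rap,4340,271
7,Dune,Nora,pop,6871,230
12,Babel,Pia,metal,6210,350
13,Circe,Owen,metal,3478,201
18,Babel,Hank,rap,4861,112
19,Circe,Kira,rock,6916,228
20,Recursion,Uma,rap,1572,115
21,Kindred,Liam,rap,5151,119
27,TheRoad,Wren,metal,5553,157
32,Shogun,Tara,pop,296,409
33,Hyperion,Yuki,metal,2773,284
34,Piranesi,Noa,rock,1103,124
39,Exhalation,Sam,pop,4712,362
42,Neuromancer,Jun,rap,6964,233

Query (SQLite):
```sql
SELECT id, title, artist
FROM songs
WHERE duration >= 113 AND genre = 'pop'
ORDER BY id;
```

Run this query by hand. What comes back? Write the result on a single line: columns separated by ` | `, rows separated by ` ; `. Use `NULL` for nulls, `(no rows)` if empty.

duration >= 113: ids {6, 7, 12, 13, 19, 20, 21, 27, 32, 33, 34, 39, 42}
genre = 'pop': ids {7, 32, 39}
Combine with AND.

7 | Dune | Nora ; 32 | Shogun | Tara ; 39 | Exhalation | Sam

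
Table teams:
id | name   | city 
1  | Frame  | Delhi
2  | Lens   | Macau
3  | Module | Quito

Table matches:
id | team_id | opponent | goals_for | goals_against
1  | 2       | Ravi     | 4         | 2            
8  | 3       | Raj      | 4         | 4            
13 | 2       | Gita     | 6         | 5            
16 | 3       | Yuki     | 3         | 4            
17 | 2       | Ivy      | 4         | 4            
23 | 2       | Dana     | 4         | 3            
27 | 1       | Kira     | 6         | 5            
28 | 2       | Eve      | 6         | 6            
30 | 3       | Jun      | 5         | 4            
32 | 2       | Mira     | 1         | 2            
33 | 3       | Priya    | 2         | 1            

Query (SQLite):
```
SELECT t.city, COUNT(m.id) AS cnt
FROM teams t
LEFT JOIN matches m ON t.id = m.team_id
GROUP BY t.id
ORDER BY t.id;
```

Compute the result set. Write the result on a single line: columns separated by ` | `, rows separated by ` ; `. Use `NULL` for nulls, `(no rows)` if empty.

LEFT JOIN keeps every teams row; unmatched ones get NULL for matches columns.
Group by teams.id and compute COUNT(m.id). COUNT(col) of an all-NULL group is 0.
  1: ids {27} → COUNT(m.id)=1
  2: ids {1, 13, 17, 23, 28, 32} → COUNT(m.id)=6
  3: ids {8, 16, 30, 33} → COUNT(m.id)=4

Delhi | 1 ; Macau | 6 ; Quito | 4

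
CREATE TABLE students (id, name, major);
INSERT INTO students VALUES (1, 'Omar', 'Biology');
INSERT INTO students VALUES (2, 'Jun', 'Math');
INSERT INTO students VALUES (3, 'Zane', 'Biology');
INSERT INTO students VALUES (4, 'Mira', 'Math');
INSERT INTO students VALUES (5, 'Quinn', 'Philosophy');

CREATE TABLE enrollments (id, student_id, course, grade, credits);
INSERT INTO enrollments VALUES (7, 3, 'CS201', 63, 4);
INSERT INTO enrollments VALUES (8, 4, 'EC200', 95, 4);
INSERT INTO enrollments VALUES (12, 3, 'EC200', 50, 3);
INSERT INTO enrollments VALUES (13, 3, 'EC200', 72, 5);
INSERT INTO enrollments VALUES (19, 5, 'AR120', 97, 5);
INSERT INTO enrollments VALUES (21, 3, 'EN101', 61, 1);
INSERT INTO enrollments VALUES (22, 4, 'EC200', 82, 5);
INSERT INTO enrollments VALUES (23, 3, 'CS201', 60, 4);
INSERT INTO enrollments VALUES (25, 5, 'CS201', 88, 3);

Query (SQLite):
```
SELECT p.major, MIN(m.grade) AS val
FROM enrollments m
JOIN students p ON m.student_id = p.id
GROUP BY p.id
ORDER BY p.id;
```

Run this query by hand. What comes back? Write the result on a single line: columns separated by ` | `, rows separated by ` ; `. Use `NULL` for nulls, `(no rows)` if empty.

Biology | 50 ; Math | 82 ; Philosophy | 88

Join each enrollments row to its students via student_id.
Group joined rows by students.id; compute MIN(m.grade) per group.
  3: ids {7, 12, 13, 21, 23} → MIN(m.grade)=50
  4: ids {8, 22} → MIN(m.grade)=82
  5: ids {19, 25} → MIN(m.grade)=88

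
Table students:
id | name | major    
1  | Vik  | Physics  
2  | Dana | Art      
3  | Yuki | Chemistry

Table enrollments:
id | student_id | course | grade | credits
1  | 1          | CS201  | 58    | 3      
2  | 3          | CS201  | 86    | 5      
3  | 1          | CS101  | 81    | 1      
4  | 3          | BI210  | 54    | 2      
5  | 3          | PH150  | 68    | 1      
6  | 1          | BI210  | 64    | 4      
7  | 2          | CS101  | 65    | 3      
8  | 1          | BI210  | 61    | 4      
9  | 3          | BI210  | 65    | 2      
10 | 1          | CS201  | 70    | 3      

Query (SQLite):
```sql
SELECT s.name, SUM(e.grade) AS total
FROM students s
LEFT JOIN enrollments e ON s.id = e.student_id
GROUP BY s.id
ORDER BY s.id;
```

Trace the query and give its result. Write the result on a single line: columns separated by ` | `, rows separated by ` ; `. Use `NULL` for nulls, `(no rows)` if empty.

LEFT JOIN keeps every students row; unmatched ones get NULL for enrollments columns.
Group by students.id and compute SUM(e.grade). SUM over an all-NULL group is NULL.
  1: ids {1, 3, 6, 8, 10} → SUM(e.grade)=334
  2: ids {7} → SUM(e.grade)=65
  3: ids {2, 4, 5, 9} → SUM(e.grade)=273

Vik | 334 ; Dana | 65 ; Yuki | 273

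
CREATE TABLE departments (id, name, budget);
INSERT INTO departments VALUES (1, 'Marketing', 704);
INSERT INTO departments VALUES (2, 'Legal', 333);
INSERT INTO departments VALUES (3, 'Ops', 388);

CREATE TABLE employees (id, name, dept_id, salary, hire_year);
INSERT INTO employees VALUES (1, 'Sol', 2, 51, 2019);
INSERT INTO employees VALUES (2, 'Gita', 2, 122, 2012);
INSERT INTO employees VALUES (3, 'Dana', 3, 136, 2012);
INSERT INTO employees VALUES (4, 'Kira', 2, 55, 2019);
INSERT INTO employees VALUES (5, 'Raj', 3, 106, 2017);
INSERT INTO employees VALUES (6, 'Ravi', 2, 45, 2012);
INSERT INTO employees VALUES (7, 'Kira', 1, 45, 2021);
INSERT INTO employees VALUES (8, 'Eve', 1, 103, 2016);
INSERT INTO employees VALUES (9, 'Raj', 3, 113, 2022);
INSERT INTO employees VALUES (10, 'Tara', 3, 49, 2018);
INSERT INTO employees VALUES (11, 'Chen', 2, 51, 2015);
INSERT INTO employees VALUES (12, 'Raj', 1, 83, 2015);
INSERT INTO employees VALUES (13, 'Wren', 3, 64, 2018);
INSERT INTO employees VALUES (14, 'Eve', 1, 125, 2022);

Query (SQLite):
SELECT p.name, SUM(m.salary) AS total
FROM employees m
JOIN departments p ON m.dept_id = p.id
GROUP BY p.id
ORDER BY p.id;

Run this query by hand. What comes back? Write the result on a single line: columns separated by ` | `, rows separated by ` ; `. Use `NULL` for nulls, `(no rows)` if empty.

Join each employees row to its departments via dept_id.
Group joined rows by departments.id; compute SUM(m.salary) per group.
  1: ids {7, 8, 12, 14} → SUM(m.salary)=356
  2: ids {1, 2, 4, 6, 11} → SUM(m.salary)=324
  3: ids {3, 5, 9, 10, 13} → SUM(m.salary)=468

Marketing | 356 ; Legal | 324 ; Ops | 468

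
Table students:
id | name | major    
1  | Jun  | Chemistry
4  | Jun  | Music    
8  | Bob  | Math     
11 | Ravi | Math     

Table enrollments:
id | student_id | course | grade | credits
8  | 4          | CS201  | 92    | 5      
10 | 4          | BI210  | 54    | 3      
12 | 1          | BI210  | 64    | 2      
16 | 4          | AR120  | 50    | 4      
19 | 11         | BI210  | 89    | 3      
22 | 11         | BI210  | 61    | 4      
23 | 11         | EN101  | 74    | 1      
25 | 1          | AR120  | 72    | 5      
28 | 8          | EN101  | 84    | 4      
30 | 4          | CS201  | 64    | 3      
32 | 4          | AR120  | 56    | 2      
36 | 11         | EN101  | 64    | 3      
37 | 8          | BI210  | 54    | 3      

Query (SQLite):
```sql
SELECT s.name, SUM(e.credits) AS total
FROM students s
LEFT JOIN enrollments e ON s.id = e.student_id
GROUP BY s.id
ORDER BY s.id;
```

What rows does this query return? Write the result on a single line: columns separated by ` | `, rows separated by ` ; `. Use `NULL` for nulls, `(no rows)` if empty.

LEFT JOIN keeps every students row; unmatched ones get NULL for enrollments columns.
Group by students.id and compute SUM(e.credits). SUM over an all-NULL group is NULL.
  1: ids {12, 25} → SUM(e.credits)=7
  4: ids {8, 10, 16, 30, 32} → SUM(e.credits)=17
  8: ids {28, 37} → SUM(e.credits)=7
  11: ids {19, 22, 23, 36} → SUM(e.credits)=11

Jun | 7 ; Jun | 17 ; Bob | 7 ; Ravi | 11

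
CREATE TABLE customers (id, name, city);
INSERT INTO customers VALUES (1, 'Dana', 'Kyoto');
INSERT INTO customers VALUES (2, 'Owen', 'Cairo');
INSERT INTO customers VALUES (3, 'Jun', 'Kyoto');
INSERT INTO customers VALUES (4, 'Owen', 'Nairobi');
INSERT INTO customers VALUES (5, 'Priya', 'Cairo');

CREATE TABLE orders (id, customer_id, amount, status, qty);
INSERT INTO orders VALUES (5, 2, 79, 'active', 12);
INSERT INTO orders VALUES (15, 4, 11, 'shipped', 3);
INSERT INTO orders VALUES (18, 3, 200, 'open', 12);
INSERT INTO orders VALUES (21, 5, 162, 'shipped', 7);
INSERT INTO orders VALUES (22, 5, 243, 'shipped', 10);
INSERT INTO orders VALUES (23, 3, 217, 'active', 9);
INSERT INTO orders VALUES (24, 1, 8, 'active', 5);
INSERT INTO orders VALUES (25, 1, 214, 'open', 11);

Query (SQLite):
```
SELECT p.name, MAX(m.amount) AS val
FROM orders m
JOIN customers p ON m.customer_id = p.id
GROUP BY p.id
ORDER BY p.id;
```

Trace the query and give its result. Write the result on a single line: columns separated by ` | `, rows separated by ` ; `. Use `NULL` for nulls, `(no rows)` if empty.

Dana | 214 ; Owen | 79 ; Jun | 217 ; Owen | 11 ; Priya | 243

Join each orders row to its customers via customer_id.
Group joined rows by customers.id; compute MAX(m.amount) per group.
  1: ids {24, 25} → MAX(m.amount)=214
  2: ids {5} → MAX(m.amount)=79
  3: ids {18, 23} → MAX(m.amount)=217
  4: ids {15} → MAX(m.amount)=11
  5: ids {21, 22} → MAX(m.amount)=243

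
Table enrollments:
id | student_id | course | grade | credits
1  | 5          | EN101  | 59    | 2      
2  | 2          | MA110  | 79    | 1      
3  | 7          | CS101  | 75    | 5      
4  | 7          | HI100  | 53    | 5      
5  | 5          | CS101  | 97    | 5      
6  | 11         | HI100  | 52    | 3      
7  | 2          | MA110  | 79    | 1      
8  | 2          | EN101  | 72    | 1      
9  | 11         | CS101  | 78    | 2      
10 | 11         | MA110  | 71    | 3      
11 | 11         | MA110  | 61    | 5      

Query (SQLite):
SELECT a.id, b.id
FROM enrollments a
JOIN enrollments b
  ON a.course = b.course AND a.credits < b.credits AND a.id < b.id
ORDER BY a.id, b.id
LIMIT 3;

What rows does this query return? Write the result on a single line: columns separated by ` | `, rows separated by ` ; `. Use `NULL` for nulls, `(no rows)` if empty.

2 | 10 ; 2 | 11 ; 7 | 10

Pairs (a,b) with same course, a.credits < b.credits, a.id < b.id.
course groups: CS101:{3,5,9} EN101:{1,8} HI100:{4,6} MA110:{2,7,10,11}
Ordered by (a.id, b.id); first 3.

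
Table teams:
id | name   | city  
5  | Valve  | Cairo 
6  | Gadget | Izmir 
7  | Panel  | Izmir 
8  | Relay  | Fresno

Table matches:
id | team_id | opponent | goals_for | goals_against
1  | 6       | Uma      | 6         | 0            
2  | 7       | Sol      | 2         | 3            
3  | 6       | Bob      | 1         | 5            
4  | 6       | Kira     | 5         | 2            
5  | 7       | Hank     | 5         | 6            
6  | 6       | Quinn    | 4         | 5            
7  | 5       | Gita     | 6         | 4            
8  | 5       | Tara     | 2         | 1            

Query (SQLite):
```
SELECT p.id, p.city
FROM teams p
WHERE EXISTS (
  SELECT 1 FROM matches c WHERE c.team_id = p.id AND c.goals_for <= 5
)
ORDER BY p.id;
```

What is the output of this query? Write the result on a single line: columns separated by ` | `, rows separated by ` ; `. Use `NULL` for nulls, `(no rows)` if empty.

5 | Cairo ; 6 | Izmir ; 7 | Izmir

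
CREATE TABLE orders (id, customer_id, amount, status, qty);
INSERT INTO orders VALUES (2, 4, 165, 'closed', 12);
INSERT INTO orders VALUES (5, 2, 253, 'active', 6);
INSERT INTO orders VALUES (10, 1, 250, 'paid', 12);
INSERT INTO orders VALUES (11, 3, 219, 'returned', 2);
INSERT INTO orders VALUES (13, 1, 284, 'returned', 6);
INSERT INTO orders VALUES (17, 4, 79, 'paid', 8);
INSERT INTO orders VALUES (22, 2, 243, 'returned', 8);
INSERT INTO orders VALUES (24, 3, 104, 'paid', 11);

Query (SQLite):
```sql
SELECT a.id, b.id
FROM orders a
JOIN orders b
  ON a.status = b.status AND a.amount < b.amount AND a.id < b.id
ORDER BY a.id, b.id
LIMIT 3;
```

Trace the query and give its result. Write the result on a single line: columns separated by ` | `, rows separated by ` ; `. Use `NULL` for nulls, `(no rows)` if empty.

11 | 13 ; 11 | 22 ; 17 | 24

Pairs (a,b) with same status, a.amount < b.amount, a.id < b.id.
status groups: active:{5} closed:{2} paid:{10,17,24} returned:{11,13,22}
Ordered by (a.id, b.id); first 3.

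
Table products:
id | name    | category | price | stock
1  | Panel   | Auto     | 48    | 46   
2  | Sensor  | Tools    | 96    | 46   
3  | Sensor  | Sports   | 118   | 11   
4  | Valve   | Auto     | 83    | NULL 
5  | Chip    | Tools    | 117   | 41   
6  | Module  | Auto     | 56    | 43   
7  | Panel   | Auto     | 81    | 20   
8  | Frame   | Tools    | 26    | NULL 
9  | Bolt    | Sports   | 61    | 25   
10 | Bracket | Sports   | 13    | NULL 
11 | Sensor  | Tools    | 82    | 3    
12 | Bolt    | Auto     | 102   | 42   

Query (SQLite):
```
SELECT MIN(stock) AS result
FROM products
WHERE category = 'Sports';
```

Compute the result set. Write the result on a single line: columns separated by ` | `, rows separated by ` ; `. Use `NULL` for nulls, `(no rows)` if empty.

Rows where category='Sports' → stock values: [11, 25, NULL].
MIN of non-NULL values = 11.

11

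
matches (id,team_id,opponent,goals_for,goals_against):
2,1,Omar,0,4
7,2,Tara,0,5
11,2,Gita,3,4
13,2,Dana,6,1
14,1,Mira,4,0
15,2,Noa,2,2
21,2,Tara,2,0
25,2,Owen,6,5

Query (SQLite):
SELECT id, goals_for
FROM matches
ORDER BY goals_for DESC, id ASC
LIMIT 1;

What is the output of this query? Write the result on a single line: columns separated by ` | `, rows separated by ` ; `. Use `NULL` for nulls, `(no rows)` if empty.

Sort by goals_for desc, tiebreak id asc: (6, id=13), (6, id=25), (4, id=14), (3, id=11) …. Take first 1.

13 | 6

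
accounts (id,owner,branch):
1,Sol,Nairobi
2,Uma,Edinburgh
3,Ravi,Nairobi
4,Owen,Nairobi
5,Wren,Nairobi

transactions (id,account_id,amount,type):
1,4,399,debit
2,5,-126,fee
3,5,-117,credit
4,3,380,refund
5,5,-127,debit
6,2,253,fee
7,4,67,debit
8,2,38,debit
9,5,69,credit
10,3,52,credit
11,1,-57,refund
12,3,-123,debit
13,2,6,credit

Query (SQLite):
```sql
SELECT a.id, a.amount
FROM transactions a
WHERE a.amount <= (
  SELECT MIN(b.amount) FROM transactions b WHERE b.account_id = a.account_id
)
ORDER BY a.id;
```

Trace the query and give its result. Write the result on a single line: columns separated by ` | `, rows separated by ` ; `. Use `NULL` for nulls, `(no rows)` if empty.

For each transactions row a, compute MIN(amount) over rows sharing a.account_id.
Keep row a if a.amount <= that per-group MIN.
  account_id=1: MIN(amount) = -57
  account_id=2: MIN(amount) = 6
  account_id=3: MIN(amount) = -123
  account_id=4: MIN(amount) = 67
  account_id=5: MIN(amount) = -127

5 | -127 ; 7 | 67 ; 11 | -57 ; 12 | -123 ; 13 | 6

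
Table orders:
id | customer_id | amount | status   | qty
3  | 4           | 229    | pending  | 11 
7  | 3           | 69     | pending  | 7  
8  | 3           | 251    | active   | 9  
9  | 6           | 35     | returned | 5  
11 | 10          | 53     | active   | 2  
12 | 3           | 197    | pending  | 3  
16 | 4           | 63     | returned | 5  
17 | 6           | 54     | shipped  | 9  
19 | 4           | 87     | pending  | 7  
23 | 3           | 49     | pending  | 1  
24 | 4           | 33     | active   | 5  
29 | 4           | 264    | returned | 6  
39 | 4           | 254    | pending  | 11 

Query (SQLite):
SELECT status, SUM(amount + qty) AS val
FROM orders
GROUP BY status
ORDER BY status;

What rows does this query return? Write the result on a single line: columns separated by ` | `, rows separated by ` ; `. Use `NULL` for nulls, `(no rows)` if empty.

For each row compute amount + qty.
Group by status; take SUM of the expression per group.
  active: ids {8, 11, 24} → SUM(amount + qty)=353
  pending: ids {3, 7, 12, 19, 23, 39} → SUM(amount + qty)=925
  returned: ids {9, 16, 29} → SUM(amount + qty)=378
  shipped: ids {17} → SUM(amount + qty)=63

active | 353 ; pending | 925 ; returned | 378 ; shipped | 63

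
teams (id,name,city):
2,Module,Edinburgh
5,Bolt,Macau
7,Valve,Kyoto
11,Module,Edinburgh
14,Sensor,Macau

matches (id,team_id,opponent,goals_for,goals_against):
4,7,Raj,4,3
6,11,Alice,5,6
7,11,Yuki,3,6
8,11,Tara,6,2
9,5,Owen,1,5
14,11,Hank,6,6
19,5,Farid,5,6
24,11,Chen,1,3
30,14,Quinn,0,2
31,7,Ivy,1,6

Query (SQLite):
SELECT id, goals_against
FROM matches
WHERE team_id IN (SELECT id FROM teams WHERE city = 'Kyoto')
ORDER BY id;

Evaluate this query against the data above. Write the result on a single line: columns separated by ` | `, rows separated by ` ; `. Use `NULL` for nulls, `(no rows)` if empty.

Inner query: teams.id where city = 'Kyoto'.
Outer: keep matches rows whose team_id is in that set.
Inner query → {7}

4 | 3 ; 31 | 6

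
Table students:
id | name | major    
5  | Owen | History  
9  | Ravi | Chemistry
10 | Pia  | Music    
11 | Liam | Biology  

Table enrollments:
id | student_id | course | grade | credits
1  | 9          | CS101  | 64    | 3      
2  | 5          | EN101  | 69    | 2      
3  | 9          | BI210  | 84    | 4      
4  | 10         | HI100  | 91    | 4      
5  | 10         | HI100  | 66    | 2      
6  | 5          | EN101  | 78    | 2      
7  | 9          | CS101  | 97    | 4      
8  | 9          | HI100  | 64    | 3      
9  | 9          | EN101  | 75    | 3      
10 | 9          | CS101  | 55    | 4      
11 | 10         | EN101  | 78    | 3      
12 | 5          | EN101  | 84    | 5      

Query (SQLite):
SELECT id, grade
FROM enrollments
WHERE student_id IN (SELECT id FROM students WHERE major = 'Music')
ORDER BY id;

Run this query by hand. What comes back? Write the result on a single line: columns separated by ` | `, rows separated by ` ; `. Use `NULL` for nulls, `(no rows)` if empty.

4 | 91 ; 5 | 66 ; 11 | 78

Inner query: students.id where major = 'Music'.
Outer: keep enrollments rows whose student_id is in that set.
Inner query → {10}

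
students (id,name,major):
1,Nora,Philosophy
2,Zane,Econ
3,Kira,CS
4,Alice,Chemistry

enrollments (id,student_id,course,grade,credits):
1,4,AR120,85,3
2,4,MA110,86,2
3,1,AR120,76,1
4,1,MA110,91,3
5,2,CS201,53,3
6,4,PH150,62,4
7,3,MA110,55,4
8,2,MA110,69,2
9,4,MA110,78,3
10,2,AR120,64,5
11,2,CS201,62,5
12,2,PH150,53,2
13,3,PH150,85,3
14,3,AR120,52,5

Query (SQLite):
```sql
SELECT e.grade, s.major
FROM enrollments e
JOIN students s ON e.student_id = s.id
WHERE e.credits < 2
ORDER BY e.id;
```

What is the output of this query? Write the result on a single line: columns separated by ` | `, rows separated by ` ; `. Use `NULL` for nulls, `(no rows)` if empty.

Each enrollments row matches the students row where student_id = students.id.
Then keep rows with e.credits < 2.

76 | Philosophy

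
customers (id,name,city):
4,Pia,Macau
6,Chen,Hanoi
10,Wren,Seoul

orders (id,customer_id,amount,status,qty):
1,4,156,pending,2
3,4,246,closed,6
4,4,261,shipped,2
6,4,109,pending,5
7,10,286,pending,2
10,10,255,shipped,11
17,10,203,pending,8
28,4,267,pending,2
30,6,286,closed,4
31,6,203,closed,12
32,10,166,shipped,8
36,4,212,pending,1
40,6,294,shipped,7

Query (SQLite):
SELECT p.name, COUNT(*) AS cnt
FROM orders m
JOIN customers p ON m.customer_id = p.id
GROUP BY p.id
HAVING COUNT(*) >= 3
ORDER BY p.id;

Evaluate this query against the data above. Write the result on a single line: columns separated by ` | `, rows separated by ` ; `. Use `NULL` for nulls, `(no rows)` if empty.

Join each orders row to its customers via customer_id.
Group joined rows by customers.id; compute COUNT(*) per group.
HAVING: keep groups with count ≥ 3.
  4: ids {1, 3, 4, 6, 28, 36} → COUNT(*)=6
  6: ids {30, 31, 40} → COUNT(*)=3
  10: ids {7, 10, 17, 32} → COUNT(*)=4

Pia | 6 ; Chen | 3 ; Wren | 4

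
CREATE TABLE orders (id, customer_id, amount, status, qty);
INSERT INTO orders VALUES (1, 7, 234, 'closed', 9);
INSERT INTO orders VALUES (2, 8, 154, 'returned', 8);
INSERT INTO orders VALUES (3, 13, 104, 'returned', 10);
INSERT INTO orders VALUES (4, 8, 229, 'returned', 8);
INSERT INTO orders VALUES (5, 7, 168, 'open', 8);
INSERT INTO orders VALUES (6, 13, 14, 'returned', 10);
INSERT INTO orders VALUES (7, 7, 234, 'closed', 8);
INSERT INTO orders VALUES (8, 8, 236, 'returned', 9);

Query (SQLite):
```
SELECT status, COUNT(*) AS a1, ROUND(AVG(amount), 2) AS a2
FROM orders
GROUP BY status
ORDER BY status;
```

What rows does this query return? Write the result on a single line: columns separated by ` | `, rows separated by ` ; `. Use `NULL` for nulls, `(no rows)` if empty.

Group orders by status.
Per group compute: COUNT(*), ROUND(AVG(amount), 2).
  closed: ids {1, 7} → COUNT(*)=2, ROUND(AVG(amount), 2)=234
  open: ids {5} → COUNT(*)=1, ROUND(AVG(amount), 2)=168
  returned: ids {2, 3, 4, 6, 8} → COUNT(*)=5, ROUND(AVG(amount), 2)=147.4

closed | 2 | 234 ; open | 1 | 168 ; returned | 5 | 147.4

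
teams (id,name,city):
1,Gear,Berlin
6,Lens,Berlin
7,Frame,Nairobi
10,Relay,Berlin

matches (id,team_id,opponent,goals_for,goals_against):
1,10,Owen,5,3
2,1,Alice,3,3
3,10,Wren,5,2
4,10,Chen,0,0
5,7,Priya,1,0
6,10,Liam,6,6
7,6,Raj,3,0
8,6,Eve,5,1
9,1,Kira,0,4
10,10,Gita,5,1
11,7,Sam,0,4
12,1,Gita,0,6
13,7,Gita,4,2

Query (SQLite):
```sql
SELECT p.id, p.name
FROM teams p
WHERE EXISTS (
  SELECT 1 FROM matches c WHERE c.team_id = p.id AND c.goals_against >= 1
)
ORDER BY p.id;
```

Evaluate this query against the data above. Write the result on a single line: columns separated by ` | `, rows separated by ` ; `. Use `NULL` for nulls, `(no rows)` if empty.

1 | Gear ; 6 | Lens ; 7 | Frame ; 10 | Relay

For each teams row, check whether any matches with matching team_id has goals_against >= 1.
Keep rows where that is true.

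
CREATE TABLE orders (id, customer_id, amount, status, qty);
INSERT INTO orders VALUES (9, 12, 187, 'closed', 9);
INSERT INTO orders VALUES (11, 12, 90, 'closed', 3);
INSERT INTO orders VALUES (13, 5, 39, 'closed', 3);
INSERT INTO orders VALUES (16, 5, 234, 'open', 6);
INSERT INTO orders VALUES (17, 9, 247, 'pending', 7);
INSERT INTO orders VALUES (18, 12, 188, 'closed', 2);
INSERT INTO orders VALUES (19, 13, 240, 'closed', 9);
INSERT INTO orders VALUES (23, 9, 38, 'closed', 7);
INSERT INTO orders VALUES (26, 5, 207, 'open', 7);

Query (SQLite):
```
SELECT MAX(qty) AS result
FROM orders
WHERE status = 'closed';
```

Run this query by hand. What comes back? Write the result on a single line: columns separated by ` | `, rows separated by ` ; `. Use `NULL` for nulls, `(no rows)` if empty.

9

Rows where status='closed' → qty values: [9, 3, 3, 2, 9, 7].
MAX of non-NULL values = 9.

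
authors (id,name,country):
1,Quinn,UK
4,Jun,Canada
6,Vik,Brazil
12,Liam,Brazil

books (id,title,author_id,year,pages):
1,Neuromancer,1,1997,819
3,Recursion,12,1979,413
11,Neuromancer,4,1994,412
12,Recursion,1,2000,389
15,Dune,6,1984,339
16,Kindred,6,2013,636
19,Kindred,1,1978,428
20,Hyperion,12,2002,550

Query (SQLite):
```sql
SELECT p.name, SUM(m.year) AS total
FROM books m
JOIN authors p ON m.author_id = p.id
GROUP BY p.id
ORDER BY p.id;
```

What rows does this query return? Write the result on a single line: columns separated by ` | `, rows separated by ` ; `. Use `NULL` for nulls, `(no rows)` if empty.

Join each books row to its authors via author_id.
Group joined rows by authors.id; compute SUM(m.year) per group.
  1: ids {1, 12, 19} → SUM(m.year)=5975
  4: ids {11} → SUM(m.year)=1994
  6: ids {15, 16} → SUM(m.year)=3997
  12: ids {3, 20} → SUM(m.year)=3981

Quinn | 5975 ; Jun | 1994 ; Vik | 3997 ; Liam | 3981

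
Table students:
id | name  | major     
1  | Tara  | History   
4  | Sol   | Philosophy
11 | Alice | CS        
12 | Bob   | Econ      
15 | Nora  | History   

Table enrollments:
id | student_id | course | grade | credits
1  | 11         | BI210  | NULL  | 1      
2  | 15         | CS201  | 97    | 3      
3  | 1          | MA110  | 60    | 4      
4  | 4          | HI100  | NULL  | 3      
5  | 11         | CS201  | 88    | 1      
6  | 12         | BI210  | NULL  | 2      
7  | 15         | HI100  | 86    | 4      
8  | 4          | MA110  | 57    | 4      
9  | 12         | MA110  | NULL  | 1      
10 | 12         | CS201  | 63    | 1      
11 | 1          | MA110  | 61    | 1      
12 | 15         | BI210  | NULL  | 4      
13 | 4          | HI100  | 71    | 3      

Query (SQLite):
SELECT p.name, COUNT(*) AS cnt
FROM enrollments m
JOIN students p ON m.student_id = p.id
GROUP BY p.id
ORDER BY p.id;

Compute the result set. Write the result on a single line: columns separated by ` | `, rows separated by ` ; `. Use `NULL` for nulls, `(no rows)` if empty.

Tara | 2 ; Sol | 3 ; Alice | 2 ; Bob | 3 ; Nora | 3

Join each enrollments row to its students via student_id.
Group joined rows by students.id; compute COUNT(*) per group.
  1: ids {3, 11} → COUNT(*)=2
  4: ids {4, 8, 13} → COUNT(*)=3
  11: ids {1, 5} → COUNT(*)=2
  12: ids {6, 9, 10} → COUNT(*)=3
  15: ids {2, 7, 12} → COUNT(*)=3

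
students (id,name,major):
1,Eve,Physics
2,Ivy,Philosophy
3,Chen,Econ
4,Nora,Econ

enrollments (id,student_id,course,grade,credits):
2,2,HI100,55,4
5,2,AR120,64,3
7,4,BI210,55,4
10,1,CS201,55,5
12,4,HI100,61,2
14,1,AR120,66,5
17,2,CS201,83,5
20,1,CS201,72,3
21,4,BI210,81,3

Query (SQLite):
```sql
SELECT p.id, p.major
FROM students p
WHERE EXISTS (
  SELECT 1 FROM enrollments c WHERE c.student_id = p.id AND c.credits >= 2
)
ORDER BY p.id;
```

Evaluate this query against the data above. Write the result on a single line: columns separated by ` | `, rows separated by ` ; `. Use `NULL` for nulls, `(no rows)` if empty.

1 | Physics ; 2 | Philosophy ; 4 | Econ

For each students row, check whether any enrollments with matching student_id has credits >= 2.
Keep rows where that is true.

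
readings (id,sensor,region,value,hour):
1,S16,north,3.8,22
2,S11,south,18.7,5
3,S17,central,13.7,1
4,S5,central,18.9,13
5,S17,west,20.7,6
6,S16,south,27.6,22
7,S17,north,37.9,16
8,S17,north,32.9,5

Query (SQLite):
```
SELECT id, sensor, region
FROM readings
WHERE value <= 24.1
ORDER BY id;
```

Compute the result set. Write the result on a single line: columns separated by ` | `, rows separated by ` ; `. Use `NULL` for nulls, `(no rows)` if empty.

1 | S16 | north ; 2 | S11 | south ; 3 | S17 | central ; 4 | S5 | central ; 5 | S17 | west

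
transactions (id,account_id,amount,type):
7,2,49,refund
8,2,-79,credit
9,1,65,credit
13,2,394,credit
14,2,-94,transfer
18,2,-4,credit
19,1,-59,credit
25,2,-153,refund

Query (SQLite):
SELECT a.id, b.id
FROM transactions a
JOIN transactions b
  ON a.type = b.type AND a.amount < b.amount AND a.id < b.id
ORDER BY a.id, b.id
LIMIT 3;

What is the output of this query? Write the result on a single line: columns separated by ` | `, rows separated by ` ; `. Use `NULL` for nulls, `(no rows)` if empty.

8 | 9 ; 8 | 13 ; 8 | 18

Pairs (a,b) with same type, a.amount < b.amount, a.id < b.id.
type groups: credit:{8,9,13,18,19} refund:{7,25} transfer:{14}
Ordered by (a.id, b.id); first 3.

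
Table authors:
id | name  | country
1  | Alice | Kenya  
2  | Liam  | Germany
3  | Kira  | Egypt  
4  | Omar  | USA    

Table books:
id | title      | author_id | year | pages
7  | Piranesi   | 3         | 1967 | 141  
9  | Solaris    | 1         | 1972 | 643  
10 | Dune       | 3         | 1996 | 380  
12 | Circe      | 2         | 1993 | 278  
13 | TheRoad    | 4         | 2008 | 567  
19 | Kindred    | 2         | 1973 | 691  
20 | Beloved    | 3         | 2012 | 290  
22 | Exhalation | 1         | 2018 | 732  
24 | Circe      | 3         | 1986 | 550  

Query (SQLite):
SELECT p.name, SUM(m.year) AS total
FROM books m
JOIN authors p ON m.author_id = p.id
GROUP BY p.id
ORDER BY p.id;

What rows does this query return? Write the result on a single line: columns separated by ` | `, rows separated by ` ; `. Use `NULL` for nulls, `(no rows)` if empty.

Join each books row to its authors via author_id.
Group joined rows by authors.id; compute SUM(m.year) per group.
  1: ids {9, 22} → SUM(m.year)=3990
  2: ids {12, 19} → SUM(m.year)=3966
  3: ids {7, 10, 20, 24} → SUM(m.year)=7961
  4: ids {13} → SUM(m.year)=2008

Alice | 3990 ; Liam | 3966 ; Kira | 7961 ; Omar | 2008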